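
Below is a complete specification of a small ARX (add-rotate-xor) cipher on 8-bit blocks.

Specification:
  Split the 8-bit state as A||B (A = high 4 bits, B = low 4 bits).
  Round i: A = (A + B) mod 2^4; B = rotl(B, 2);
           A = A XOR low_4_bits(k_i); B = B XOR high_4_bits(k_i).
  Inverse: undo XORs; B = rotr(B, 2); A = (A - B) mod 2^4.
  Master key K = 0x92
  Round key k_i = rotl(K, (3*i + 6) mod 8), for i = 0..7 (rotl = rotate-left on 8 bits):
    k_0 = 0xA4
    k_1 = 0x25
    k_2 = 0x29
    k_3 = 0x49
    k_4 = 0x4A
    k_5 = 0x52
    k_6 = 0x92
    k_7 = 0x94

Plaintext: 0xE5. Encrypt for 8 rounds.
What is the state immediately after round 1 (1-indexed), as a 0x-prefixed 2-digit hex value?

s_0 = plaintext = 0xE5
s_1 = Round(s_0, k_0) = 0x7F
s_2 = Round(s_1, k_1) = 0x3D
s_3 = Round(s_2, k_2) = 0x95
s_4 = Round(s_3, k_3) = 0x71
s_5 = Round(s_4, k_4) = 0x20
s_6 = Round(s_5, k_5) = 0x05
s_7 = Round(s_6, k_6) = 0x7C
s_8 = Round(s_7, k_7) = 0x7A

0x7F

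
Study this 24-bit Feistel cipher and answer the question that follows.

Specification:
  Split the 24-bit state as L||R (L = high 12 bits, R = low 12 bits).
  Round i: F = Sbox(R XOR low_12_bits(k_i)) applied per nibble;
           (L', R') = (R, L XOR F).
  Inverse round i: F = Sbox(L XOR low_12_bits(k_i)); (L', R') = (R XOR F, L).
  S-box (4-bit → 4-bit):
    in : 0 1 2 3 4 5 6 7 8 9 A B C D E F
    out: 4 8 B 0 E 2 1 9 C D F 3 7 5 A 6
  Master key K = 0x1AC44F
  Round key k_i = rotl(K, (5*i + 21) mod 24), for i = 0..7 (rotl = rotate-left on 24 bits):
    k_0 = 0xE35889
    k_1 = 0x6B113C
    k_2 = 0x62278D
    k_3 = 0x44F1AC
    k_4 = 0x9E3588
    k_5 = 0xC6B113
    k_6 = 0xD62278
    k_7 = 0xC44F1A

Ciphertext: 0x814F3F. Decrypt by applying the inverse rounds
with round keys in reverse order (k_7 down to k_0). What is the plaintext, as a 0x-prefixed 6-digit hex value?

s_0 = ciphertext = 0x814F3F
s_1 = InvRound(s_0, k_7) = 0x675814
s_2 = InvRound(s_1, k_6) = 0x651675
s_3 = InvRound(s_2, k_5) = 0xF9E651
s_4 = InvRound(s_3, k_4) = 0x9D0F9E
s_5 = InvRound(s_4, k_3) = 0x3099D0
s_6 = InvRound(s_5, k_2) = 0x71E309
s_7 = InvRound(s_6, k_1) = 0x2B271E
s_8 = InvRound(s_7, k_0) = 0x81D2B2

0x81D2B2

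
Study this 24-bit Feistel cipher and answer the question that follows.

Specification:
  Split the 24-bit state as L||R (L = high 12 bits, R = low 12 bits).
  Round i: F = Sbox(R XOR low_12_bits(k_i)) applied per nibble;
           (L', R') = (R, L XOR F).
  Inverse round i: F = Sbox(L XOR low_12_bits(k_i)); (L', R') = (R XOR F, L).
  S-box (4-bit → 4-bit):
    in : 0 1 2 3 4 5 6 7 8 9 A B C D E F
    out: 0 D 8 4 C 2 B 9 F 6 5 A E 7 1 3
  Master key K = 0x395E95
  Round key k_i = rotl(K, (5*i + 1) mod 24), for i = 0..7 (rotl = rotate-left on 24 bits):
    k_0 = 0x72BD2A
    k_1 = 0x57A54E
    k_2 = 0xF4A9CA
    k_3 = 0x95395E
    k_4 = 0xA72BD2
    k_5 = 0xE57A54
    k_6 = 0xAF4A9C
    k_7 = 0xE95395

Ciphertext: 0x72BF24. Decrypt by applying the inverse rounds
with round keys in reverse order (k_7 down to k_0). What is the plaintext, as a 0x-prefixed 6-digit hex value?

s_0 = ciphertext = 0x72BF24
s_1 = InvRound(s_0, k_7) = 0x38572B
s_2 = InvRound(s_1, k_6) = 0x1FD385
s_3 = InvRound(s_2, k_5) = 0x9D31FD
s_4 = InvRound(s_3, k_4) = 0x9F09D3
s_5 = InvRound(s_4, k_3) = 0x9829F0
s_6 = InvRound(s_5, k_2) = 0x93F982
s_7 = InvRound(s_6, k_1) = 0x71F93F
s_8 = InvRound(s_7, k_0) = 0xC7D71F

0xC7D71F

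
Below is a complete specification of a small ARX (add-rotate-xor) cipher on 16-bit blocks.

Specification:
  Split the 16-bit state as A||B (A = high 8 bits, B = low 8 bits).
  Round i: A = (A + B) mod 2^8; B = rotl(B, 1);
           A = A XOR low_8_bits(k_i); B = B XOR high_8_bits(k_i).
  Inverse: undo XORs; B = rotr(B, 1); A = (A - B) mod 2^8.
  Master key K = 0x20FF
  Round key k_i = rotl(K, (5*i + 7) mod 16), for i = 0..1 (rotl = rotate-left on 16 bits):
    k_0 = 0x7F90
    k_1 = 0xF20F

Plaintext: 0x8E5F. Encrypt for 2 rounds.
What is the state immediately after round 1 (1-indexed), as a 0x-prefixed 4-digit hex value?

s_0 = plaintext = 0x8E5F
s_1 = Round(s_0, k_0) = 0x7DC1
s_2 = Round(s_1, k_1) = 0x3171

0x7DC1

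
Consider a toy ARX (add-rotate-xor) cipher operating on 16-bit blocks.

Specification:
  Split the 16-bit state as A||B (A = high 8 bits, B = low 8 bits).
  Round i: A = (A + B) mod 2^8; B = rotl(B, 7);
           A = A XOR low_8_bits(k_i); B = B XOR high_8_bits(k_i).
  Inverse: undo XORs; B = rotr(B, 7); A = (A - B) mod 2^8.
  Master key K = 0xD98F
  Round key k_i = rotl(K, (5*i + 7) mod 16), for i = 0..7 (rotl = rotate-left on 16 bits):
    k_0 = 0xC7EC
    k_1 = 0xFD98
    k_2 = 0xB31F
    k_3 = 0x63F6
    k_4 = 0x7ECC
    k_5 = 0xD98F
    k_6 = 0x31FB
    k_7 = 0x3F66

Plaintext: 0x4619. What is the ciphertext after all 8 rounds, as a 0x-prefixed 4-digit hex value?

s_0 = plaintext = 0x4619
s_1 = Round(s_0, k_0) = 0xB34B
s_2 = Round(s_1, k_1) = 0x6658
s_3 = Round(s_2, k_2) = 0xA19F
s_4 = Round(s_3, k_3) = 0xB6AC
s_5 = Round(s_4, k_4) = 0xAE28
s_6 = Round(s_5, k_5) = 0x59CD
s_7 = Round(s_6, k_6) = 0xDDD7
s_8 = Round(s_7, k_7) = 0xD2D4

0xD2D4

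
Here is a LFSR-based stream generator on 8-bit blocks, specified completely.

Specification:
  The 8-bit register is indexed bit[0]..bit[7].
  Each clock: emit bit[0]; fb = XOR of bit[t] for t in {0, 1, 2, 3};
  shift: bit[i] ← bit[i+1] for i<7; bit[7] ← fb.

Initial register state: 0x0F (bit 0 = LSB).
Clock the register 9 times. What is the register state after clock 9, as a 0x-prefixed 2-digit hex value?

0x65

reg_0 = 0x0F
clock 1: out=1, reg = 0x07
clock 2: out=1, reg = 0x83
clock 3: out=1, reg = 0x41
clock 4: out=1, reg = 0xA0
clock 5: out=0, reg = 0x50
clock 6: out=0, reg = 0x28
clock 7: out=0, reg = 0x94
clock 8: out=0, reg = 0xCA
clock 9: out=0, reg = 0x65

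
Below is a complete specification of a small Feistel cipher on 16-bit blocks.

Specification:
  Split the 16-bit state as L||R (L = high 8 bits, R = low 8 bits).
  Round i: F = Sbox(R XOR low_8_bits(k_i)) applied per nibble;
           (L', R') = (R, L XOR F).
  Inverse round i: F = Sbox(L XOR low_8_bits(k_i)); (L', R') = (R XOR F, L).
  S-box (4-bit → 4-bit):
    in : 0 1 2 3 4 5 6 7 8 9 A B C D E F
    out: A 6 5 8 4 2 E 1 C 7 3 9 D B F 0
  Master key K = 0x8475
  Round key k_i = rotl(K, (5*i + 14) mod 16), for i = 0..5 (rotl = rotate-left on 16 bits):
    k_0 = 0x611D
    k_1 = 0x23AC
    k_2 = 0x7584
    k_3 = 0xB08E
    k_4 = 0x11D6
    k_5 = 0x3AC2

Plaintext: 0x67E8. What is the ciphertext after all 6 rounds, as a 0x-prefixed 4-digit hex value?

0xF1A2

s_0 = plaintext = 0x67E8
s_1 = Round(s_0, k_0) = 0xE865
s_2 = Round(s_1, k_1) = 0x653F
s_3 = Round(s_2, k_2) = 0x3FFC
s_4 = Round(s_3, k_3) = 0xFC2A
s_5 = Round(s_4, k_4) = 0x2AF1
s_6 = Round(s_5, k_5) = 0xF1A2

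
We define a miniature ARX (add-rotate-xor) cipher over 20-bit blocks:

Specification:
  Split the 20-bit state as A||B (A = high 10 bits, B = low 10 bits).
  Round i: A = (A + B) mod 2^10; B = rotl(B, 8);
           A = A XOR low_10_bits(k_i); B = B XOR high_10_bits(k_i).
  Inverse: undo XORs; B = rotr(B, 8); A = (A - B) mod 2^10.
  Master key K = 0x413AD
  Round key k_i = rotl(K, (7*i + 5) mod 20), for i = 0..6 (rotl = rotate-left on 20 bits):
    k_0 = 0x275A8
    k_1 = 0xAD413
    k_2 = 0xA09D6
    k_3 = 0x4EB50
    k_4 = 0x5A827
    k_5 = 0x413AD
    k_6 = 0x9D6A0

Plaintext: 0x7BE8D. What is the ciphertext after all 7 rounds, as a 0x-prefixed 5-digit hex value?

0x191F6

s_0 = plaintext = 0x7BE8D
s_1 = Round(s_0, k_0) = 0x7513E
s_2 = Round(s_1, k_1) = 0xC04FA
s_3 = Round(s_2, k_2) = 0x8B4BC
s_4 = Round(s_3, k_3) = 0x6E515
s_5 = Round(s_4, k_4) = 0xBA42F
s_6 = Round(s_5, k_5) = 0x2D60F
s_7 = Round(s_6, k_6) = 0x191F6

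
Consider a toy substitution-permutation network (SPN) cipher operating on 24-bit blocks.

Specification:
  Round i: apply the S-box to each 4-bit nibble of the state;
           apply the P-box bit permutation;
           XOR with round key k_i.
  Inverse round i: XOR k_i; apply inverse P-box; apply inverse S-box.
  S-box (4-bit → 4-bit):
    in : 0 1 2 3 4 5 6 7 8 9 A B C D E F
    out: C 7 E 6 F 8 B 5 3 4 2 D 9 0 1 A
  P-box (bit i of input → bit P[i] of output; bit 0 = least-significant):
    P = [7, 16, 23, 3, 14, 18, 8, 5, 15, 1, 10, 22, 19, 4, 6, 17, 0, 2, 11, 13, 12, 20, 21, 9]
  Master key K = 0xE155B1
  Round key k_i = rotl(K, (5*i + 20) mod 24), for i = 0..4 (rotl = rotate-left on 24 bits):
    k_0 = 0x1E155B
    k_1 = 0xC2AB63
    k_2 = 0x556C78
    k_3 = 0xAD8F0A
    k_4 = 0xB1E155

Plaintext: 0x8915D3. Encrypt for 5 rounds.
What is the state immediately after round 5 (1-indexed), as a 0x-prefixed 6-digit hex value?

s_0 = plaintext = 0x8915D3
s_1 = Round(s_0, k_0) = 0xC70D0B
s_2 = Round(s_1, k_1) = 0x40B08A
s_3 = Round(s_2, k_2) = 0x2A1238
s_4 = Round(s_3, k_3) = 0xD088DC
s_5 = Round(s_4, k_4) = 0xB949CF

0xB949CF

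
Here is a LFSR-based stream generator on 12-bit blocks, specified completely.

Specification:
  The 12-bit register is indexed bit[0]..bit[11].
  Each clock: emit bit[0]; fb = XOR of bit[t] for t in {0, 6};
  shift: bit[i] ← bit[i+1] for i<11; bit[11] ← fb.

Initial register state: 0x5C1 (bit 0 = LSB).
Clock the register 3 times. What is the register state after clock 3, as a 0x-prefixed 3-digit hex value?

reg_0 = 0x5C1
clock 1: out=1, reg = 0x2E0
clock 2: out=0, reg = 0x970
clock 3: out=0, reg = 0xCB8

0xCB8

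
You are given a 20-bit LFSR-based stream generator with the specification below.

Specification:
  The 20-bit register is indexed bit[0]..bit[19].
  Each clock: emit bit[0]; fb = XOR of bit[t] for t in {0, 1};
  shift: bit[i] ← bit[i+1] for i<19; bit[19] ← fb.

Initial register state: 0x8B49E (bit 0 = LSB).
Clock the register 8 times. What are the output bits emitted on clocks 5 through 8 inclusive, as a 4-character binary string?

1001

reg_0 = 0x8B49E
clock 1: out=0, reg = 0xC5A4F
clock 2: out=1, reg = 0x62D27
clock 3: out=1, reg = 0x31693
clock 4: out=1, reg = 0x18B49
clock 5: out=1, reg = 0x8C5A4
clock 6: out=0, reg = 0x462D2
clock 7: out=0, reg = 0xA3169
clock 8: out=1, reg = 0xD18B4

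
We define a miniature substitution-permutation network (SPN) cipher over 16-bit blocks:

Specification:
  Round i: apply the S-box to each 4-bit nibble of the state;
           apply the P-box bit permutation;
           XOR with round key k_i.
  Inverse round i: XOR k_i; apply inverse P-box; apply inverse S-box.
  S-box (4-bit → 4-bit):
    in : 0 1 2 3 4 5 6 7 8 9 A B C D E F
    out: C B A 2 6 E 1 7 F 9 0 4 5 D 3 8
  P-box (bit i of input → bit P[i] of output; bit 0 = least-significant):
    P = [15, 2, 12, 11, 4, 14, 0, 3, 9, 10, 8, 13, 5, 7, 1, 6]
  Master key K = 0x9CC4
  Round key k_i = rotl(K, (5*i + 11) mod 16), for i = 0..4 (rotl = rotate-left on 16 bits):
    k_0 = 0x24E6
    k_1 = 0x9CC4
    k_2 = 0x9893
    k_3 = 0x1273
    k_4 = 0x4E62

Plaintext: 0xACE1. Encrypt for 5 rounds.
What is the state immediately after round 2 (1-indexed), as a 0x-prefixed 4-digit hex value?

0xB468

s_0 = plaintext = 0xACE1
s_1 = Round(s_0, k_0) = 0xEFF2
s_2 = Round(s_1, k_1) = 0xB468
s_3 = Round(s_2, k_2) = 0x0585
s_4 = Round(s_3, k_3) = 0x6F2C
s_5 = Round(s_4, k_4) = 0xBE4A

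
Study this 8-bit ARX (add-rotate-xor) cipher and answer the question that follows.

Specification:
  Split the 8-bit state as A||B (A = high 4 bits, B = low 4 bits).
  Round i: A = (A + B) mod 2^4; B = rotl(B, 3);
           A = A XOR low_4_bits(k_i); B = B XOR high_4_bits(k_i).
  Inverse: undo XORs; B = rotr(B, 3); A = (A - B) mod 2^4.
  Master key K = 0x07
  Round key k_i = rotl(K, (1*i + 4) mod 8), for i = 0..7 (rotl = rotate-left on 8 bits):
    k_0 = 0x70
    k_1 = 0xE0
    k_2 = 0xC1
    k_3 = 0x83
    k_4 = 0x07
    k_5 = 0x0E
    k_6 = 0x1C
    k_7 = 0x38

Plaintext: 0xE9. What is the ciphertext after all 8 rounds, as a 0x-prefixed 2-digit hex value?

s_0 = plaintext = 0xE9
s_1 = Round(s_0, k_0) = 0x7B
s_2 = Round(s_1, k_1) = 0x23
s_3 = Round(s_2, k_2) = 0x45
s_4 = Round(s_3, k_3) = 0xA2
s_5 = Round(s_4, k_4) = 0xB1
s_6 = Round(s_5, k_5) = 0x28
s_7 = Round(s_6, k_6) = 0x65
s_8 = Round(s_7, k_7) = 0x39

0x39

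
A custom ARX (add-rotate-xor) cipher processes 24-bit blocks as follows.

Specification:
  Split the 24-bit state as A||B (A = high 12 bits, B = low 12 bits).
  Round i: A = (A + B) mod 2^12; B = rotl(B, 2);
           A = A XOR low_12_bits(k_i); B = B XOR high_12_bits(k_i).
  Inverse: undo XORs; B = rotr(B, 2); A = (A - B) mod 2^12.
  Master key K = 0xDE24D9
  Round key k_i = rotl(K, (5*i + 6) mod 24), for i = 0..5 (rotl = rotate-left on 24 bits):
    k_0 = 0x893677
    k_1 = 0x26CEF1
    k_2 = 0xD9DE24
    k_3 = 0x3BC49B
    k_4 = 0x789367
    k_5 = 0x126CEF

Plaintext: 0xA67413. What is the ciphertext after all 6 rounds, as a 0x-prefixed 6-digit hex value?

0xA445A7

s_0 = plaintext = 0xA67413
s_1 = Round(s_0, k_0) = 0x80D8DE
s_2 = Round(s_1, k_1) = 0xE1A116
s_3 = Round(s_2, k_2) = 0x1149C5
s_4 = Round(s_3, k_3) = 0xE424AA
s_5 = Round(s_4, k_4) = 0x18B520
s_6 = Round(s_5, k_5) = 0xA445A7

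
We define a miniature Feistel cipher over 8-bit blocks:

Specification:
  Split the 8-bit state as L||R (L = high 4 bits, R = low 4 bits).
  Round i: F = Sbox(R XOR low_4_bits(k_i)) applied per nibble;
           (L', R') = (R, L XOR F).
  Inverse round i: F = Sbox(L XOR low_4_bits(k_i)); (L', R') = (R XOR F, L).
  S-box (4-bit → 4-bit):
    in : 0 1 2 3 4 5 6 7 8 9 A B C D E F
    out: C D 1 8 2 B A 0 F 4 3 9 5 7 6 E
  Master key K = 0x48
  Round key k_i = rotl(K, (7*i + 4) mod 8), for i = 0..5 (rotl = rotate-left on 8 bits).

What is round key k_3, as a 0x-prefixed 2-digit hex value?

K = 0x48
k_0 = rotl(K, (7*0+4) mod 8) = rotl(K, 4) = 0x84
k_1 = rotl(K, (7*1+4) mod 8) = rotl(K, 3) = 0x42
k_2 = rotl(K, (7*2+4) mod 8) = rotl(K, 2) = 0x21
k_3 = rotl(K, (7*3+4) mod 8) = rotl(K, 1) = 0x90

0x90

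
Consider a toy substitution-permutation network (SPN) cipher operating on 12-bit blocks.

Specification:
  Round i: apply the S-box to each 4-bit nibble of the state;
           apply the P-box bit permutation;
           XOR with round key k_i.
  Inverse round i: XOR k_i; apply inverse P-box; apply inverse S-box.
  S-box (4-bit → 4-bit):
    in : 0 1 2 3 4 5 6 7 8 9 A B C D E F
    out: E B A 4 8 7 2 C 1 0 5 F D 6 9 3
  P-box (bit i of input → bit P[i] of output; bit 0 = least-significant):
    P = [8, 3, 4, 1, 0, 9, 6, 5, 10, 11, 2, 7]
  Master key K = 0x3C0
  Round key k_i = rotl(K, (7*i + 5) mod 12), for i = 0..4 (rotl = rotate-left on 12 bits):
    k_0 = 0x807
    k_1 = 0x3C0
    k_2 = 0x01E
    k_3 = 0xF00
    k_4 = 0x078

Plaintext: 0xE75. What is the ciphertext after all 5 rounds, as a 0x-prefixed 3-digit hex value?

0x876

s_0 = plaintext = 0xE75
s_1 = Round(s_0, k_0) = 0xDFF
s_2 = Round(s_1, k_1) = 0x8CD
s_3 = Round(s_2, k_2) = 0x467
s_4 = Round(s_3, k_3) = 0xD92
s_5 = Round(s_4, k_4) = 0x876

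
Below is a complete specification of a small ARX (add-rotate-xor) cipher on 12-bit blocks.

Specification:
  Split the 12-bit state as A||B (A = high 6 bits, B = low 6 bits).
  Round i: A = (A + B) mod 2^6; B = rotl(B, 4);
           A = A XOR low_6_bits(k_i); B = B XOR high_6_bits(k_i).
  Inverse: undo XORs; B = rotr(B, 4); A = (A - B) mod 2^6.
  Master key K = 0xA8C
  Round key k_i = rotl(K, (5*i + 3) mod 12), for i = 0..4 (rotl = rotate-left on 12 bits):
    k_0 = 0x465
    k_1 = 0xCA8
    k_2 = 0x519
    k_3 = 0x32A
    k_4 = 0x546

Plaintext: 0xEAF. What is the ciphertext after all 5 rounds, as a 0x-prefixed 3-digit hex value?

0x55F

s_0 = plaintext = 0xEAF
s_1 = Round(s_0, k_0) = 0x32A
s_2 = Round(s_1, k_1) = 0x798
s_3 = Round(s_2, k_2) = 0xBD2
s_4 = Round(s_3, k_3) = 0xAE8
s_5 = Round(s_4, k_4) = 0x55F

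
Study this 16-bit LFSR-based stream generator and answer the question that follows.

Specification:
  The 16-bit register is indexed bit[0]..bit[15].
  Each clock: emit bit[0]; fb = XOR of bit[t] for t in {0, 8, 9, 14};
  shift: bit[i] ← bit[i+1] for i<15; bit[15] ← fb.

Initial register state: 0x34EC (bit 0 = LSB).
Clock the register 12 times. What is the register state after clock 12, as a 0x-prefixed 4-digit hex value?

reg_0 = 0x34EC
clock 1: out=0, reg = 0x1A76
clock 2: out=0, reg = 0x8D3B
clock 3: out=1, reg = 0x469D
clock 4: out=1, reg = 0xA34E
clock 5: out=0, reg = 0x51A7
clock 6: out=1, reg = 0xA8D3
clock 7: out=1, reg = 0xD469
clock 8: out=1, reg = 0x6A34
clock 9: out=0, reg = 0x351A
clock 10: out=0, reg = 0x9A8D
clock 11: out=1, reg = 0x4D46
clock 12: out=0, reg = 0x26A3

0x26A3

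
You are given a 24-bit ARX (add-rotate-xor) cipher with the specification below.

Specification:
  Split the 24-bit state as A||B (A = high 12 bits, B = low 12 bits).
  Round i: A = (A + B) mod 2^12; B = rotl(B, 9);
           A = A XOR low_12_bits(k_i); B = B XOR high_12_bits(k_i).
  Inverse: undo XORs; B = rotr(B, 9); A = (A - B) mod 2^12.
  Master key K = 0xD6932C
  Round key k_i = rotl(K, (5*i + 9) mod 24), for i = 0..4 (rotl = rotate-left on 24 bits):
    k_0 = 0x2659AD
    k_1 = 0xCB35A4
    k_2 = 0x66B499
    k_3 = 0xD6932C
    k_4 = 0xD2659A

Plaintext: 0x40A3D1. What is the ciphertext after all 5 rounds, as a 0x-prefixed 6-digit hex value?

s_0 = plaintext = 0x40A3D1
s_1 = Round(s_0, k_0) = 0xE7601F
s_2 = Round(s_1, k_1) = 0xB312B0
s_3 = Round(s_2, k_2) = 0x97863D
s_4 = Round(s_3, k_3) = 0xC997AE
s_5 = Round(s_4, k_4) = 0x1DD1D3

0x1DD1D3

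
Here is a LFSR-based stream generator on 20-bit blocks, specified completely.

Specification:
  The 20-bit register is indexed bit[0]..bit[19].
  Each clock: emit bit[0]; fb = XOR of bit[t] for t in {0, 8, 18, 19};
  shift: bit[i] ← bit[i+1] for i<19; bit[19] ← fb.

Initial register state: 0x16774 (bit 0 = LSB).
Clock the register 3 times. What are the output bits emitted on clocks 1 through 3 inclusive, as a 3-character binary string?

reg_0 = 0x16774
clock 1: out=0, reg = 0x8B3BA
clock 2: out=0, reg = 0x459DD
clock 3: out=1, reg = 0xA2CEE

001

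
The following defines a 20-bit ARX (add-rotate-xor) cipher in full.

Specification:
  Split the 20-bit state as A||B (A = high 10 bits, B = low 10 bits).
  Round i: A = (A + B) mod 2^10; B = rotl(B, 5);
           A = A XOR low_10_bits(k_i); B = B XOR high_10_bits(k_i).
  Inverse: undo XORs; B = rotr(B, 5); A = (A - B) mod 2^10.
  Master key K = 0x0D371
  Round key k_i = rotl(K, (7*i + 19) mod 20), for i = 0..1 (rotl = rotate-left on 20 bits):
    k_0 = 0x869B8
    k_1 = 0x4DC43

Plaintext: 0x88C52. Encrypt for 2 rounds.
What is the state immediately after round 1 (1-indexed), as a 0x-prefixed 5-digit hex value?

0xF3458

s_0 = plaintext = 0x88C52
s_1 = Round(s_0, k_0) = 0xF3458
s_2 = Round(s_1, k_1) = 0x19A35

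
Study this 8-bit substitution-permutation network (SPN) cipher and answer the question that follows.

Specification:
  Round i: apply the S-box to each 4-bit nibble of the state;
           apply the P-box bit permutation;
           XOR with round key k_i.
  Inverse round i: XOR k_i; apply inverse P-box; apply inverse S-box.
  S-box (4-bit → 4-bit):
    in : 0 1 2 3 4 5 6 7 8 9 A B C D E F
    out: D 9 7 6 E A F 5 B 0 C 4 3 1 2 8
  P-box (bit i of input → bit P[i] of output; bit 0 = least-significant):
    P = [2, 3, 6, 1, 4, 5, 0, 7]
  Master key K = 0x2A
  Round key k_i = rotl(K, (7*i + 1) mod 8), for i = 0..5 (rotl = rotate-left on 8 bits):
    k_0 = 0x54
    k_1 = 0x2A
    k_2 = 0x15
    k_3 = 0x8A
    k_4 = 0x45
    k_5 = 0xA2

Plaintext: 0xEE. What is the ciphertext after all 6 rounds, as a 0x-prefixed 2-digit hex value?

s_0 = plaintext = 0xEE
s_1 = Round(s_0, k_0) = 0x7C
s_2 = Round(s_1, k_1) = 0x37
s_3 = Round(s_2, k_2) = 0x70
s_4 = Round(s_3, k_3) = 0xDD
s_5 = Round(s_4, k_4) = 0x51
s_6 = Round(s_5, k_5) = 0x04

0x04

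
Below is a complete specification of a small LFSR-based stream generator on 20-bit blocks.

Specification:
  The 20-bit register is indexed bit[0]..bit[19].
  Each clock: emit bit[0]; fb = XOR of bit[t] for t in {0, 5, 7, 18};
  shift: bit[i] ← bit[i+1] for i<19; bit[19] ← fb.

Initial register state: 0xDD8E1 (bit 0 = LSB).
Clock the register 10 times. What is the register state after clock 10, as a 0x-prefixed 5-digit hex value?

reg_0 = 0xDD8E1
clock 1: out=1, reg = 0x6EC70
clock 2: out=0, reg = 0x37638
clock 3: out=0, reg = 0x9BB1C
clock 4: out=0, reg = 0x4DD8E
clock 5: out=0, reg = 0x26EC7
clock 6: out=1, reg = 0x13763
clock 7: out=1, reg = 0x09BB1
clock 8: out=1, reg = 0x84DD8
clock 9: out=0, reg = 0xC26EC
clock 10: out=0, reg = 0xE1376

0xE1376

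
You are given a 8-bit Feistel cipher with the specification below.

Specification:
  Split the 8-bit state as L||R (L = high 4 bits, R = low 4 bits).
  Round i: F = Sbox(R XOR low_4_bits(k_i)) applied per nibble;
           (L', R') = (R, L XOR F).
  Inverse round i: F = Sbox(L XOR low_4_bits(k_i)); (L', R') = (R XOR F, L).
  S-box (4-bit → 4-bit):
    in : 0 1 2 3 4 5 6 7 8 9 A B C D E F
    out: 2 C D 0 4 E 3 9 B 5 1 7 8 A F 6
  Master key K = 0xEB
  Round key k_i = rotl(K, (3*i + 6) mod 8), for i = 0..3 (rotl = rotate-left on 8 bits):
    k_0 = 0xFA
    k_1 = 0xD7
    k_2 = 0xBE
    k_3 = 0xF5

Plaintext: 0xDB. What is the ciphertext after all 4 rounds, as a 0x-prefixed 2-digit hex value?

s_0 = plaintext = 0xDB
s_1 = Round(s_0, k_0) = 0xB1
s_2 = Round(s_1, k_1) = 0x18
s_3 = Round(s_2, k_2) = 0x82
s_4 = Round(s_3, k_3) = 0x21

0x21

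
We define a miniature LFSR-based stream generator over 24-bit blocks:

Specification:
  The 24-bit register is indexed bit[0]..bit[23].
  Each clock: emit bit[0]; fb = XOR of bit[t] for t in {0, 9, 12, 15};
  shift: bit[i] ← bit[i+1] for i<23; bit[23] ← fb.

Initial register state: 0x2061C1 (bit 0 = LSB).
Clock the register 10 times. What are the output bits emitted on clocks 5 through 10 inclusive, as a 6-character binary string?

reg_0 = 0x2061C1
clock 1: out=1, reg = 0x9030E0
clock 2: out=0, reg = 0xC81870
clock 3: out=0, reg = 0xE40C38
clock 4: out=0, reg = 0x72061C
clock 5: out=0, reg = 0xB9030E
clock 6: out=0, reg = 0xDC8187
clock 7: out=1, reg = 0x6E40C3
clock 8: out=1, reg = 0xB72061
clock 9: out=1, reg = 0xDB9030
clock 10: out=0, reg = 0x6DC818

001110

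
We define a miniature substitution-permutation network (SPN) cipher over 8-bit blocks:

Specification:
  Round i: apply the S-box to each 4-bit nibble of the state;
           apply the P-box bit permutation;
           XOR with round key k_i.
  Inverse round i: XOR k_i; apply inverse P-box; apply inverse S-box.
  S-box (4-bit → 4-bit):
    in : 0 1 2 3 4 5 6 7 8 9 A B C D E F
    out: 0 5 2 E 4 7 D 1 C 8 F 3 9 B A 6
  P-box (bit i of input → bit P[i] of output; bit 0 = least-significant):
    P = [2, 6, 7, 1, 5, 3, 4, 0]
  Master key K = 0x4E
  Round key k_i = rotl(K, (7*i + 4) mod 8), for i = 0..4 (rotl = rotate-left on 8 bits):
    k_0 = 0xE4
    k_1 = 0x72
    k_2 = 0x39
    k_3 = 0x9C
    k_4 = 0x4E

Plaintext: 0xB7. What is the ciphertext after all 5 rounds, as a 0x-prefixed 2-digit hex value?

0x38

s_0 = plaintext = 0xB7
s_1 = Round(s_0, k_0) = 0xC8
s_2 = Round(s_1, k_1) = 0xD1
s_3 = Round(s_2, k_2) = 0x94
s_4 = Round(s_3, k_3) = 0x1D
s_5 = Round(s_4, k_4) = 0x38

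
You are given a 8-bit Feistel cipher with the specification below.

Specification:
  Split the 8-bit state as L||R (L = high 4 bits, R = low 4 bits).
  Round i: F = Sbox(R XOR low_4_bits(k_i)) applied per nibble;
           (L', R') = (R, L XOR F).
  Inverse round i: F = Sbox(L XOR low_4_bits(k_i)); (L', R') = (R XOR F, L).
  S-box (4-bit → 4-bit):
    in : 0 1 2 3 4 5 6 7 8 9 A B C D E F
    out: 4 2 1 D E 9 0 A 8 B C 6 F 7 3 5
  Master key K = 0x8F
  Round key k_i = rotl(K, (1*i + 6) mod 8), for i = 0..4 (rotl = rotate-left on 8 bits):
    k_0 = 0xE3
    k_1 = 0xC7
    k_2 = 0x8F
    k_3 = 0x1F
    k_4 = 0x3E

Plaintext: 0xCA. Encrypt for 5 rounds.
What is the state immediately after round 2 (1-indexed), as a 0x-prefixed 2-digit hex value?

s_0 = plaintext = 0xCA
s_1 = Round(s_0, k_0) = 0xA7
s_2 = Round(s_1, k_1) = 0x7E
s_3 = Round(s_2, k_2) = 0xE5
s_4 = Round(s_3, k_3) = 0x52
s_5 = Round(s_4, k_4) = 0x2A

0x7E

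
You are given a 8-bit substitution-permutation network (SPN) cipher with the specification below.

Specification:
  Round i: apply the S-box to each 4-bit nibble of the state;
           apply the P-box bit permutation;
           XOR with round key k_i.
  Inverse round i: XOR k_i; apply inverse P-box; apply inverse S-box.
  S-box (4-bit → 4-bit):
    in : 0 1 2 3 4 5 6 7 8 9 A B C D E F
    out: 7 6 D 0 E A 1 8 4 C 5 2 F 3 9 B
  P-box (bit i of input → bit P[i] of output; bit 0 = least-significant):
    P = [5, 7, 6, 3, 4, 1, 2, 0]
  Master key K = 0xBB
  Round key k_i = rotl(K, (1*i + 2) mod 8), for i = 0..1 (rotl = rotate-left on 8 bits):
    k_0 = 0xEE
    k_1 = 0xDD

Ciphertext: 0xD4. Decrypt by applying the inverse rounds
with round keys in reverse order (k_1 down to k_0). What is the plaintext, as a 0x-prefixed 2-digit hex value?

0xE5

s_0 = ciphertext = 0xD4
s_1 = InvRound(s_0, k_1) = 0x77
s_2 = InvRound(s_1, k_0) = 0xE5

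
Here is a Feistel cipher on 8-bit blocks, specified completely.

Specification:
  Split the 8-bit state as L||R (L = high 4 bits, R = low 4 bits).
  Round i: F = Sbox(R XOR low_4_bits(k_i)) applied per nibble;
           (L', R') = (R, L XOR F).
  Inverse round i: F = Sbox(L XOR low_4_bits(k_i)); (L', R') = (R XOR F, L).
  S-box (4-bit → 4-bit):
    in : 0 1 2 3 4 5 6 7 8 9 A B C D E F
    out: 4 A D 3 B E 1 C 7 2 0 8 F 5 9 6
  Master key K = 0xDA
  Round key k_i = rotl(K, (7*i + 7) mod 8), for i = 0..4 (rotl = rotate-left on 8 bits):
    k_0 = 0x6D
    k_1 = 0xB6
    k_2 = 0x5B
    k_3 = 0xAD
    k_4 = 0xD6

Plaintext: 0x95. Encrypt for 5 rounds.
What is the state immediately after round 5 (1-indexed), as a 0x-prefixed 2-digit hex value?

0x85

s_0 = plaintext = 0x95
s_1 = Round(s_0, k_0) = 0x5E
s_2 = Round(s_1, k_1) = 0xE2
s_3 = Round(s_2, k_2) = 0x2C
s_4 = Round(s_3, k_3) = 0xC8
s_5 = Round(s_4, k_4) = 0x85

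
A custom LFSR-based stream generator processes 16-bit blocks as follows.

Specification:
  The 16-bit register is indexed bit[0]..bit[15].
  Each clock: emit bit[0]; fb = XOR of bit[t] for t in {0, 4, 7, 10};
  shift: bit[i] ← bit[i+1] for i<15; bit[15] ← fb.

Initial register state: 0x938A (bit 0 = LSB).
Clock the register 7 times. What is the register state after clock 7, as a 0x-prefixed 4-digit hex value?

reg_0 = 0x938A
clock 1: out=0, reg = 0xC9C5
clock 2: out=1, reg = 0x64E2
clock 3: out=0, reg = 0x3271
clock 4: out=1, reg = 0x1938
clock 5: out=0, reg = 0x8C9C
clock 6: out=0, reg = 0xC64E
clock 7: out=0, reg = 0xE327

0xE327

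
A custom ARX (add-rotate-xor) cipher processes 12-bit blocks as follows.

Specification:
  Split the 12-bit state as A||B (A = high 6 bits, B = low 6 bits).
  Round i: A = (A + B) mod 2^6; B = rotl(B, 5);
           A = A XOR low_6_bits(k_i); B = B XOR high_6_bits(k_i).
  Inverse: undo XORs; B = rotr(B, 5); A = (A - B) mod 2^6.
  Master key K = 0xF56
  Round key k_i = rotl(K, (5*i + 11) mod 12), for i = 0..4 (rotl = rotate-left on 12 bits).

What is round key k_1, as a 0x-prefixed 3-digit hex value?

0x56F

K = 0xF56
k_0 = rotl(K, (5*0+11) mod 12) = rotl(K, 11) = 0x7AB
k_1 = rotl(K, (5*1+11) mod 12) = rotl(K, 4) = 0x56F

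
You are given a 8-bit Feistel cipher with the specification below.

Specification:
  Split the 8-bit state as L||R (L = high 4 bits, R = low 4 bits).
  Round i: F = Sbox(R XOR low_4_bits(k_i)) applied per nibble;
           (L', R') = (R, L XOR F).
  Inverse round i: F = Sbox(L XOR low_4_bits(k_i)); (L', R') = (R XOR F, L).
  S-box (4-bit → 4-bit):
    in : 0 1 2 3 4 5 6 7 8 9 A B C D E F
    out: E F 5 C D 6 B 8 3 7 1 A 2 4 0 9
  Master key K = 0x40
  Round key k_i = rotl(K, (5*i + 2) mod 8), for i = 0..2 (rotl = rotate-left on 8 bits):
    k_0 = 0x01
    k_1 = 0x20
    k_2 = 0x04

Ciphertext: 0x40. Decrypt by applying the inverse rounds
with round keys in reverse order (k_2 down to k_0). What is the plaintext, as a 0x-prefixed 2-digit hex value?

s_0 = ciphertext = 0x40
s_1 = InvRound(s_0, k_2) = 0xE4
s_2 = InvRound(s_1, k_1) = 0x4E
s_3 = InvRound(s_2, k_0) = 0x84

0x84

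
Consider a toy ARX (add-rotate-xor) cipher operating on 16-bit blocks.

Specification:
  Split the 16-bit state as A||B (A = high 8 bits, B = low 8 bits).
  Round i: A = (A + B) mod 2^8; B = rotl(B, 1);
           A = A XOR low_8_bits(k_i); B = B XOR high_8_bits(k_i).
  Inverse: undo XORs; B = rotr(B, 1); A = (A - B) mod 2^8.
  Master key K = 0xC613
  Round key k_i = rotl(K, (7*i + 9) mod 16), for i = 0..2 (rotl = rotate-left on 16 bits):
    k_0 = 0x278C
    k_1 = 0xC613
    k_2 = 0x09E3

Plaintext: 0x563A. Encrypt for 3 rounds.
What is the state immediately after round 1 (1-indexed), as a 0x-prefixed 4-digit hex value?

s_0 = plaintext = 0x563A
s_1 = Round(s_0, k_0) = 0x1C53
s_2 = Round(s_1, k_1) = 0x7C60
s_3 = Round(s_2, k_2) = 0x3FC9

0x1C53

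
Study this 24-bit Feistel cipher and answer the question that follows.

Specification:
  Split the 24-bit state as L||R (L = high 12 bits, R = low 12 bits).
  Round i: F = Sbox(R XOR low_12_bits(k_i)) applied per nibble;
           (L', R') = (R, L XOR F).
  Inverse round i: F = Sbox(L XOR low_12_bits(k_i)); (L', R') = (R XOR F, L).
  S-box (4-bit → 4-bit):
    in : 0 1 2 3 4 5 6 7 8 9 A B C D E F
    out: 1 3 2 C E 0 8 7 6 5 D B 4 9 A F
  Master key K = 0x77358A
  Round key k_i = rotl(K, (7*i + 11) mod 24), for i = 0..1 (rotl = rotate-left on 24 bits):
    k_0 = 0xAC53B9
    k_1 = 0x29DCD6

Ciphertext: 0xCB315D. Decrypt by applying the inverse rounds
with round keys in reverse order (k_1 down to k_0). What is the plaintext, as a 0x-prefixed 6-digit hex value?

s_0 = ciphertext = 0xCB315D
s_1 = InvRound(s_0, k_1) = 0x0DDCB3
s_2 = InvRound(s_1, k_0) = 0x03D0DD

0x03D0DD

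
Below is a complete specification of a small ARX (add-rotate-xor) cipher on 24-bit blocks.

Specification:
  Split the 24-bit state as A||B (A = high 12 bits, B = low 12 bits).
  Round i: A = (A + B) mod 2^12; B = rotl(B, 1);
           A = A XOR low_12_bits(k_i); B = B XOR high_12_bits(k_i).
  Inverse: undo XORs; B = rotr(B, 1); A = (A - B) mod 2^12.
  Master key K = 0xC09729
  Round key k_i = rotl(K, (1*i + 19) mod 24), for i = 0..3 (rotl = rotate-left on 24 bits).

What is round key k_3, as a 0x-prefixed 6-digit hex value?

0x7025CA

K = 0xC09729
k_0 = rotl(K, (1*0+19) mod 24) = rotl(K, 19) = 0x4E04B9
k_1 = rotl(K, (1*1+19) mod 24) = rotl(K, 20) = 0x9C0972
k_2 = rotl(K, (1*2+19) mod 24) = rotl(K, 21) = 0x3812E5
k_3 = rotl(K, (1*3+19) mod 24) = rotl(K, 22) = 0x7025CA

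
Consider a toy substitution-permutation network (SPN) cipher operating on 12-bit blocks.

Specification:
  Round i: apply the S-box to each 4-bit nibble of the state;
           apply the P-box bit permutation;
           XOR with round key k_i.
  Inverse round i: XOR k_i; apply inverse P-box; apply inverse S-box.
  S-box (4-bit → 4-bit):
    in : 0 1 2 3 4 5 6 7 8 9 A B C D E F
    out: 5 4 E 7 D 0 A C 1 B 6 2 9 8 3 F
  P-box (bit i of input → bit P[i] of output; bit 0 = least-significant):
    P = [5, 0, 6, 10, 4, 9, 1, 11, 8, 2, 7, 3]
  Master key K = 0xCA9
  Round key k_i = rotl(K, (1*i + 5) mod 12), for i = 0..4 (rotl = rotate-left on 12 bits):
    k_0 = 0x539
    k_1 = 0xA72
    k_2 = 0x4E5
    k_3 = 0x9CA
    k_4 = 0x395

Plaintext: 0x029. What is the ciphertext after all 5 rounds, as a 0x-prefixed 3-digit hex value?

0x7AB

s_0 = plaintext = 0x029
s_1 = Round(s_0, k_0) = 0xA9A
s_2 = Round(s_1, k_1) = 0x0A7
s_3 = Round(s_2, k_2) = 0x327
s_4 = Round(s_3, k_3) = 0x60C
s_5 = Round(s_4, k_4) = 0x7AB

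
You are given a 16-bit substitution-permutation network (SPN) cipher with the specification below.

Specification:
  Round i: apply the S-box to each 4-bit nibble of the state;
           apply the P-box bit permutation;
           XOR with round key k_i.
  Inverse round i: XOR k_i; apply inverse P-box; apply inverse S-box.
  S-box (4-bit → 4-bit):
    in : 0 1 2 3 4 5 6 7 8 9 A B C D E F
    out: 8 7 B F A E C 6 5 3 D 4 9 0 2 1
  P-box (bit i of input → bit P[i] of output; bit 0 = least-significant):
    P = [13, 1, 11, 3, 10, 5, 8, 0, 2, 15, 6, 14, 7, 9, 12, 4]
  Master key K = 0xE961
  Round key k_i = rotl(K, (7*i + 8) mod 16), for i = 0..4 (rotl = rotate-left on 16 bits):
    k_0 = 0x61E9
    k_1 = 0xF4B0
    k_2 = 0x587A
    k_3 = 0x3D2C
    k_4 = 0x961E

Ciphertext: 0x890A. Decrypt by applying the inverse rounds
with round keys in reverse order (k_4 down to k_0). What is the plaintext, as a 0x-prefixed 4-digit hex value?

s_0 = ciphertext = 0x890A
s_1 = InvRound(s_0, k_4) = 0x5F8B
s_2 = InvRound(s_1, k_3) = 0x9C49
s_3 = InvRound(s_2, k_2) = 0x042E
s_4 = InvRound(s_3, k_1) = 0xA2D2
s_5 = InvRound(s_4, k_0) = 0x4454

0x4454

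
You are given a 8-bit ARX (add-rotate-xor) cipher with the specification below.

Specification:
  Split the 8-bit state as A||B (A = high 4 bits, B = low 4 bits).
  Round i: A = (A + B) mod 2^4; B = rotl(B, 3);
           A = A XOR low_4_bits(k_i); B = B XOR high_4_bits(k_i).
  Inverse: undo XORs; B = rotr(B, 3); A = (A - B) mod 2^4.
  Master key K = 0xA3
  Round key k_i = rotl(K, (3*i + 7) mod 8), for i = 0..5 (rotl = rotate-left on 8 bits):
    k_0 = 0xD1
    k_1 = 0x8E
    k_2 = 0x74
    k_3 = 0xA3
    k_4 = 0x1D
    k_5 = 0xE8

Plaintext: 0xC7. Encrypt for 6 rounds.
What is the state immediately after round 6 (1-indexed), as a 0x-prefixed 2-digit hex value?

s_0 = plaintext = 0xC7
s_1 = Round(s_0, k_0) = 0x26
s_2 = Round(s_1, k_1) = 0x6B
s_3 = Round(s_2, k_2) = 0x5A
s_4 = Round(s_3, k_3) = 0xCF
s_5 = Round(s_4, k_4) = 0x6E
s_6 = Round(s_5, k_5) = 0xC9

0xC9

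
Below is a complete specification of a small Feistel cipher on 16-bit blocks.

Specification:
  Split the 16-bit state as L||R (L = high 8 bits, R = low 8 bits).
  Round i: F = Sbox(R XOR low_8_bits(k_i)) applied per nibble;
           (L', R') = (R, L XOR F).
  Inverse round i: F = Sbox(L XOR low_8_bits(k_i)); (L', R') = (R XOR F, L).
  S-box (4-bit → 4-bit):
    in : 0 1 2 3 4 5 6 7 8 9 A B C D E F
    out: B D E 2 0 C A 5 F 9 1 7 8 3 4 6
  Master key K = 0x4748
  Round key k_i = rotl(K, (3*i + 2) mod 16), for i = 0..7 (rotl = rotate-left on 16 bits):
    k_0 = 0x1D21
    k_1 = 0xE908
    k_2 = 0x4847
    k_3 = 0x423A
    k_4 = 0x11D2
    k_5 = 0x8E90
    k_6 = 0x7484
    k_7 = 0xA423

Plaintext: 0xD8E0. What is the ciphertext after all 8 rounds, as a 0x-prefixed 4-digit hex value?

s_0 = plaintext = 0xD8E0
s_1 = Round(s_0, k_0) = 0xE055
s_2 = Round(s_1, k_1) = 0x5523
s_3 = Round(s_2, k_2) = 0x23F5
s_4 = Round(s_3, k_3) = 0xF5A5
s_5 = Round(s_4, k_4) = 0xA5A0
s_6 = Round(s_5, k_5) = 0xA08E
s_7 = Round(s_6, k_6) = 0x8E11
s_8 = Round(s_7, k_7) = 0x11A0

0x11A0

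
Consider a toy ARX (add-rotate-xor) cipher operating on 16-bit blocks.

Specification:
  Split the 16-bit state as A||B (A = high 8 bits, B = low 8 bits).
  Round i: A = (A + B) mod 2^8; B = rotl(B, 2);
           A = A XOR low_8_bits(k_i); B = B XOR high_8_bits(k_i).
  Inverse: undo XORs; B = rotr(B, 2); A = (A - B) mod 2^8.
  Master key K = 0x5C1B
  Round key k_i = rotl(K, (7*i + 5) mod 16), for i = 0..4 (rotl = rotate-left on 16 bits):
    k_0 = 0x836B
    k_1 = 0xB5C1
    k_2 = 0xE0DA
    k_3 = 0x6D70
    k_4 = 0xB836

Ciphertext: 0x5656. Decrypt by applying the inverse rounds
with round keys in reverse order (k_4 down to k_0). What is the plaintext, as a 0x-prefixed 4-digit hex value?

0x59EE

s_0 = ciphertext = 0x5656
s_1 = InvRound(s_0, k_4) = 0xA5BB
s_2 = InvRound(s_1, k_3) = 0x20B5
s_3 = InvRound(s_2, k_2) = 0xA555
s_4 = InvRound(s_3, k_1) = 0x2C38
s_5 = InvRound(s_4, k_0) = 0x59EE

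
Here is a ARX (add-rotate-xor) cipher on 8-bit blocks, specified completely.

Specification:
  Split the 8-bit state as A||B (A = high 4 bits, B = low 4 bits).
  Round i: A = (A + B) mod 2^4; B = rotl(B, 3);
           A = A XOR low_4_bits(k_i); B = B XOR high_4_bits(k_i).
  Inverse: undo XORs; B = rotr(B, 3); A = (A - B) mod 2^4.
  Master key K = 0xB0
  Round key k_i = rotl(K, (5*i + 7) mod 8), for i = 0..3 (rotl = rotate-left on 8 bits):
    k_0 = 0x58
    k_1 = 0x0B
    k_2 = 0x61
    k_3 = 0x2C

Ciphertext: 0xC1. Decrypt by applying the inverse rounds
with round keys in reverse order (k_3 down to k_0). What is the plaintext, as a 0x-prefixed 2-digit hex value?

0xEA

s_0 = ciphertext = 0xC1
s_1 = InvRound(s_0, k_3) = 0xA6
s_2 = InvRound(s_1, k_2) = 0xB0
s_3 = InvRound(s_2, k_1) = 0x00
s_4 = InvRound(s_3, k_0) = 0xEA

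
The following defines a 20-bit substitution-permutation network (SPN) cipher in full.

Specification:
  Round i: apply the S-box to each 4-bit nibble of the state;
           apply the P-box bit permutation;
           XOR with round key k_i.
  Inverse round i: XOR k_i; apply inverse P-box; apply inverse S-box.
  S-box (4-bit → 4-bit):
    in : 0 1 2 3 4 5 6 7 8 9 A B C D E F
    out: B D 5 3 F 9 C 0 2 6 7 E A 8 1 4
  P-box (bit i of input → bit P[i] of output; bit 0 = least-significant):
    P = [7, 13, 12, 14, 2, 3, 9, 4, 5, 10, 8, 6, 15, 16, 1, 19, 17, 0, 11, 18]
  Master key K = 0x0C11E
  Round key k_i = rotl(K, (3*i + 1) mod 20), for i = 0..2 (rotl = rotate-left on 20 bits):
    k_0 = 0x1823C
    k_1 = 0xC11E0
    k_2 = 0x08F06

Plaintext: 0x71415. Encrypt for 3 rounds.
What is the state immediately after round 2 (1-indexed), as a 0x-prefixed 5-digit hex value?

s_0 = plaintext = 0x71415
s_1 = Round(s_0, k_0) = 0x945CA
s_2 = Round(s_1, k_1) = 0x5A91B
s_3 = Round(s_2, k_2) = 0x77810

0x5A91B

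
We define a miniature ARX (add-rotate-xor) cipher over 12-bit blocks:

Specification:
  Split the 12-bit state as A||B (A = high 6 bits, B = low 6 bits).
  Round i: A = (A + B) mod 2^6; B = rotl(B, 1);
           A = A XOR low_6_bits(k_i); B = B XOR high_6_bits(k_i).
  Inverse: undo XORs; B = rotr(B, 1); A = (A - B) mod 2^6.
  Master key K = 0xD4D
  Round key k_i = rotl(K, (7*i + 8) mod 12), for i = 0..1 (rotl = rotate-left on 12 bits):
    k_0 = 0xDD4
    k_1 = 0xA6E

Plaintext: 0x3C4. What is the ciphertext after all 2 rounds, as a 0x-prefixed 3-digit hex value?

0xA16

s_0 = plaintext = 0x3C4
s_1 = Round(s_0, k_0) = 0x1FF
s_2 = Round(s_1, k_1) = 0xA16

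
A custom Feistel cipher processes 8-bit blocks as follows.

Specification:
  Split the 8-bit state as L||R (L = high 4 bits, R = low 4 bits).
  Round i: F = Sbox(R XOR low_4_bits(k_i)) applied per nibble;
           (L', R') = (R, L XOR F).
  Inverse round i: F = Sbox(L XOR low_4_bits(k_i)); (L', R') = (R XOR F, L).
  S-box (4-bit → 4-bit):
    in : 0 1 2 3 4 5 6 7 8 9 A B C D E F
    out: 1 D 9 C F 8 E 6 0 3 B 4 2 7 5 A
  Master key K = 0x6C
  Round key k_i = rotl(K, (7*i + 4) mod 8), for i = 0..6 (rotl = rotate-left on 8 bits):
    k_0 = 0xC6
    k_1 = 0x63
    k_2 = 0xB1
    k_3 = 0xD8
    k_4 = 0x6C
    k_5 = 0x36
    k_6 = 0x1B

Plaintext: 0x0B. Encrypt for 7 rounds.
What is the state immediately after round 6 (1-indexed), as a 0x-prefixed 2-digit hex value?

0xA0

s_0 = plaintext = 0x0B
s_1 = Round(s_0, k_0) = 0xB7
s_2 = Round(s_1, k_1) = 0x74
s_3 = Round(s_2, k_2) = 0x4F
s_4 = Round(s_3, k_3) = 0xF2
s_5 = Round(s_4, k_4) = 0x2A
s_6 = Round(s_5, k_5) = 0xA0
s_7 = Round(s_6, k_6) = 0x0E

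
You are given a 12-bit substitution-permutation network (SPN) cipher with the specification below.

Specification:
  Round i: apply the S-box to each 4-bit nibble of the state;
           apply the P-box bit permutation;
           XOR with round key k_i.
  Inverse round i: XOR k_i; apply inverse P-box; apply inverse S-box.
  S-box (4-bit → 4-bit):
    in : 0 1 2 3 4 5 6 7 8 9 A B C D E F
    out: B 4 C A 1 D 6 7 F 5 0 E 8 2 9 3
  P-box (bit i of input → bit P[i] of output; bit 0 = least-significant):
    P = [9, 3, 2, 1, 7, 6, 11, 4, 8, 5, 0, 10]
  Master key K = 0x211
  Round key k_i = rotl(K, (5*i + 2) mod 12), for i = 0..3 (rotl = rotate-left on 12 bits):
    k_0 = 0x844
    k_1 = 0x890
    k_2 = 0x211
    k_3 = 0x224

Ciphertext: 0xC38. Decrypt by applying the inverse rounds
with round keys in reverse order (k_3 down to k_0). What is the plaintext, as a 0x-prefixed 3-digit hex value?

0x527

s_0 = ciphertext = 0xC38
s_1 = InvRound(s_0, k_3) = 0xC27
s_2 = InvRound(s_1, k_2) = 0x325
s_3 = InvRound(s_2, k_1) = 0x759
s_4 = InvRound(s_3, k_0) = 0x527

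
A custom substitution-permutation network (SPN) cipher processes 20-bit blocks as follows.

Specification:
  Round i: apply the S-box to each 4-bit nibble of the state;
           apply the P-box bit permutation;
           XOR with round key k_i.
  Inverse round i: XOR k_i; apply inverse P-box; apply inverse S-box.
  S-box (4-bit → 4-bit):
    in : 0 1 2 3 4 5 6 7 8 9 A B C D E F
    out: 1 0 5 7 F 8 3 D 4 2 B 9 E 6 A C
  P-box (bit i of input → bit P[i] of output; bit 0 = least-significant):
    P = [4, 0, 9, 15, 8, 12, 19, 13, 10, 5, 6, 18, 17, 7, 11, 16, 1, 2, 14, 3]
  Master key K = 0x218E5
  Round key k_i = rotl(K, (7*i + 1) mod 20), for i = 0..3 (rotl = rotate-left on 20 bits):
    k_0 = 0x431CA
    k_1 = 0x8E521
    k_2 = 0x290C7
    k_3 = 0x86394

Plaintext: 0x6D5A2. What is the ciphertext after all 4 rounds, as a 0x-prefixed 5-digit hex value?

s_0 = plaintext = 0x6D5A2
s_1 = Round(s_0, k_0) = 0x00A5C
s_2 = Round(s_1, k_1) = 0xE4302
s_3 = Round(s_2, k_2) = 0x19F3B
s_4 = Round(s_3, k_3) = 0x4F244

0x4F244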